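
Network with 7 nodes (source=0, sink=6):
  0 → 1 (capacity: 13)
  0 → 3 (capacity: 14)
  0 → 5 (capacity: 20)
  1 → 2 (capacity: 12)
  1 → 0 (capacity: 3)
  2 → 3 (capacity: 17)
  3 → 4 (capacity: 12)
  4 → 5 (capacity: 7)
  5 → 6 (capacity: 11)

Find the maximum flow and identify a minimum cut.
Max flow = 11, Min cut edges: (5,6)

Maximum flow: 11
Minimum cut: (5,6)
Partition: S = [0, 1, 2, 3, 4, 5], T = [6]

Max-flow min-cut theorem verified: both equal 11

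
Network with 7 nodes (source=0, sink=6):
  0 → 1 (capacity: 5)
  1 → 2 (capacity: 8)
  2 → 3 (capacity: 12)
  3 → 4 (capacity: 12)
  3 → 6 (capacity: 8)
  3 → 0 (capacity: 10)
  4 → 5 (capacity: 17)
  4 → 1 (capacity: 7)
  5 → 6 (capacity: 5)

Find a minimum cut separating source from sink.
Min cut value = 5, edges: (0,1)

Min cut value: 5
Partition: S = [0], T = [1, 2, 3, 4, 5, 6]
Cut edges: (0,1)

By max-flow min-cut theorem, max flow = min cut = 5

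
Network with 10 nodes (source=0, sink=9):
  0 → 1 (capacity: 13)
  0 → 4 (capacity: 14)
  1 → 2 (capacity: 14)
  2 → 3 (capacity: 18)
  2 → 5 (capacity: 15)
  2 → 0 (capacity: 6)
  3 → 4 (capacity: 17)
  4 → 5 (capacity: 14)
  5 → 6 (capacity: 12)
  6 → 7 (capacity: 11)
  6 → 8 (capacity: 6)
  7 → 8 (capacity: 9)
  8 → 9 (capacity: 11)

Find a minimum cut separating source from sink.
Min cut value = 11, edges: (8,9)

Min cut value: 11
Partition: S = [0, 1, 2, 3, 4, 5, 6, 7, 8], T = [9]
Cut edges: (8,9)

By max-flow min-cut theorem, max flow = min cut = 11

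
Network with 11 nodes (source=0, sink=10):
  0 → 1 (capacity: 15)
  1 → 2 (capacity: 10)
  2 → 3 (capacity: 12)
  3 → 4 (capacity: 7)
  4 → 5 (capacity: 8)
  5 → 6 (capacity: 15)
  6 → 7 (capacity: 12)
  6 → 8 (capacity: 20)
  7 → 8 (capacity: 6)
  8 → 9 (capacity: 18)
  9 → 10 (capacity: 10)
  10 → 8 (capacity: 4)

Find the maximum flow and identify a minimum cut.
Max flow = 7, Min cut edges: (3,4)

Maximum flow: 7
Minimum cut: (3,4)
Partition: S = [0, 1, 2, 3], T = [4, 5, 6, 7, 8, 9, 10]

Max-flow min-cut theorem verified: both equal 7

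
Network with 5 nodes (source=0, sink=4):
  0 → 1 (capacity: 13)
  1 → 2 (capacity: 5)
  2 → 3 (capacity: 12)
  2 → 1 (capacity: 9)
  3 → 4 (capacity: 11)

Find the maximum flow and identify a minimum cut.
Max flow = 5, Min cut edges: (1,2)

Maximum flow: 5
Minimum cut: (1,2)
Partition: S = [0, 1], T = [2, 3, 4]

Max-flow min-cut theorem verified: both equal 5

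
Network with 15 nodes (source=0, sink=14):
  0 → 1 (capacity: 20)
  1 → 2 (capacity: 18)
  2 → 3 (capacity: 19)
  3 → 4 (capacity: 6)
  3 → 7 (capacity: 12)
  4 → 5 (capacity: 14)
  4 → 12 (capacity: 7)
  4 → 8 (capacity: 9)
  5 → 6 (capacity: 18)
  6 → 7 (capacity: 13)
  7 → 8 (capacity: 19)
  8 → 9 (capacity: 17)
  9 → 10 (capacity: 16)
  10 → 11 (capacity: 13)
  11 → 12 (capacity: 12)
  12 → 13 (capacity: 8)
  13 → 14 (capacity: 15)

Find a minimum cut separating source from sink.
Min cut value = 8, edges: (12,13)

Min cut value: 8
Partition: S = [0, 1, 2, 3, 4, 5, 6, 7, 8, 9, 10, 11, 12], T = [13, 14]
Cut edges: (12,13)

By max-flow min-cut theorem, max flow = min cut = 8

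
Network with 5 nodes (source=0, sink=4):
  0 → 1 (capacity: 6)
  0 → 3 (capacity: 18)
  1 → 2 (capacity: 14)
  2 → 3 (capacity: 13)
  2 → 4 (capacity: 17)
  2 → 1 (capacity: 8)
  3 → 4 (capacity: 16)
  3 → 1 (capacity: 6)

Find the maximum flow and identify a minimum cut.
Max flow = 24, Min cut edges: (0,1), (0,3)

Maximum flow: 24
Minimum cut: (0,1), (0,3)
Partition: S = [0], T = [1, 2, 3, 4]

Max-flow min-cut theorem verified: both equal 24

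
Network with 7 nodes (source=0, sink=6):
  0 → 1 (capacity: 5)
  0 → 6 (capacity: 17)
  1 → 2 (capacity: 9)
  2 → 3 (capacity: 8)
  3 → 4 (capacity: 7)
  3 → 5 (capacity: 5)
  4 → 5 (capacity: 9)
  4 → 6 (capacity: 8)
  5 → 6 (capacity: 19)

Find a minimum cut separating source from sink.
Min cut value = 22, edges: (0,1), (0,6)

Min cut value: 22
Partition: S = [0], T = [1, 2, 3, 4, 5, 6]
Cut edges: (0,1), (0,6)

By max-flow min-cut theorem, max flow = min cut = 22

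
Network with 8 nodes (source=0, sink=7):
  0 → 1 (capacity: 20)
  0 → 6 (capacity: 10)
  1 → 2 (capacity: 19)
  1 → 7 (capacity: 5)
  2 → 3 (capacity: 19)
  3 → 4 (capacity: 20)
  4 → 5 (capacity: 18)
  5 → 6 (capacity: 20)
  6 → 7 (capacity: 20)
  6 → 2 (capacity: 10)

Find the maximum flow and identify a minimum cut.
Max flow = 25, Min cut edges: (1,7), (6,7)

Maximum flow: 25
Minimum cut: (1,7), (6,7)
Partition: S = [0, 1, 2, 3, 4, 5, 6], T = [7]

Max-flow min-cut theorem verified: both equal 25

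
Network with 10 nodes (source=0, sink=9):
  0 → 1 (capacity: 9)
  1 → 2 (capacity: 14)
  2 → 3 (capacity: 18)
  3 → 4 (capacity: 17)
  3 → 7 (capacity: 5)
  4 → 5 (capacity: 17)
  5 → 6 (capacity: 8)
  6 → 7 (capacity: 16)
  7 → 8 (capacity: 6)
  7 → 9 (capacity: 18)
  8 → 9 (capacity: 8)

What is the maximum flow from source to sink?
Maximum flow = 9

Max flow: 9

Flow assignment:
  0 → 1: 9/9
  1 → 2: 9/14
  2 → 3: 9/18
  3 → 4: 4/17
  3 → 7: 5/5
  4 → 5: 4/17
  5 → 6: 4/8
  6 → 7: 4/16
  7 → 9: 9/18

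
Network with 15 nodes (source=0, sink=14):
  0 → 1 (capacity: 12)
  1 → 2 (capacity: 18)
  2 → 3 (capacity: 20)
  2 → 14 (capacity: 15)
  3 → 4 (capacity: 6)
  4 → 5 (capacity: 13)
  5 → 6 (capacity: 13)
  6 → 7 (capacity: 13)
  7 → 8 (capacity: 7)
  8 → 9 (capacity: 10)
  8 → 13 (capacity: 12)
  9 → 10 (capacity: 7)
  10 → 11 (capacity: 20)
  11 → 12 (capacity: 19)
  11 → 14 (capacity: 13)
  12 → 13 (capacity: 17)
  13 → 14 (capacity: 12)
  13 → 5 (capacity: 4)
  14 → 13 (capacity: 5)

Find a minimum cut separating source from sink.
Min cut value = 12, edges: (0,1)

Min cut value: 12
Partition: S = [0], T = [1, 2, 3, 4, 5, 6, 7, 8, 9, 10, 11, 12, 13, 14]
Cut edges: (0,1)

By max-flow min-cut theorem, max flow = min cut = 12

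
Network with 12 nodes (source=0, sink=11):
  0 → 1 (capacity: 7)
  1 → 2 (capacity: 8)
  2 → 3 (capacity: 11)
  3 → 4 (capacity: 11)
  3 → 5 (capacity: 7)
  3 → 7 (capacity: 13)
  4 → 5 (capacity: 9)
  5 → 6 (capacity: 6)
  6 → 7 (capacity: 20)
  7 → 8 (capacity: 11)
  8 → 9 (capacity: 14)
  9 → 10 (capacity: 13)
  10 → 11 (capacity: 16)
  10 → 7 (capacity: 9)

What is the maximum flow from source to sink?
Maximum flow = 7

Max flow: 7

Flow assignment:
  0 → 1: 7/7
  1 → 2: 7/8
  2 → 3: 7/11
  3 → 7: 7/13
  7 → 8: 7/11
  8 → 9: 7/14
  9 → 10: 7/13
  10 → 11: 7/16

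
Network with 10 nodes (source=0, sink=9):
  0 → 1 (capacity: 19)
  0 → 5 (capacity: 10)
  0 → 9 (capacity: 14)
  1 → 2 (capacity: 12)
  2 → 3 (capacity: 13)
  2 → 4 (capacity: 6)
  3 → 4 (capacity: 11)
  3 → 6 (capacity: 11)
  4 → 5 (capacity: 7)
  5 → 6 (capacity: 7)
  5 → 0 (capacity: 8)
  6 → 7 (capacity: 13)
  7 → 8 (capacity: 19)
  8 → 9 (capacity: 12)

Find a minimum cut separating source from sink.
Min cut value = 26, edges: (0,9), (8,9)

Min cut value: 26
Partition: S = [0, 1, 2, 3, 4, 5, 6, 7, 8], T = [9]
Cut edges: (0,9), (8,9)

By max-flow min-cut theorem, max flow = min cut = 26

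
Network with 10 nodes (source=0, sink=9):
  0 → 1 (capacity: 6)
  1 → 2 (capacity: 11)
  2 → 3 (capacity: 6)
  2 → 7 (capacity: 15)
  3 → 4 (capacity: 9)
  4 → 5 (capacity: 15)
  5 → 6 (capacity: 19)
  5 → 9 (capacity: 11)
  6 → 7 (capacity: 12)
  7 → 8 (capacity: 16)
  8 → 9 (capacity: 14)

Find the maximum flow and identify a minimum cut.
Max flow = 6, Min cut edges: (0,1)

Maximum flow: 6
Minimum cut: (0,1)
Partition: S = [0], T = [1, 2, 3, 4, 5, 6, 7, 8, 9]

Max-flow min-cut theorem verified: both equal 6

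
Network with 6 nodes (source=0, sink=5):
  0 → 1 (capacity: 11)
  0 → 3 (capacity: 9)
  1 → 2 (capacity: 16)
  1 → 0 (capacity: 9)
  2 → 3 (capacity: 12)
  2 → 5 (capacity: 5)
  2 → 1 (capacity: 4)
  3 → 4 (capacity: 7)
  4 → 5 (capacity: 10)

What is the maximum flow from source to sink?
Maximum flow = 12

Max flow: 12

Flow assignment:
  0 → 1: 5/11
  0 → 3: 7/9
  1 → 2: 5/16
  2 → 5: 5/5
  3 → 4: 7/7
  4 → 5: 7/10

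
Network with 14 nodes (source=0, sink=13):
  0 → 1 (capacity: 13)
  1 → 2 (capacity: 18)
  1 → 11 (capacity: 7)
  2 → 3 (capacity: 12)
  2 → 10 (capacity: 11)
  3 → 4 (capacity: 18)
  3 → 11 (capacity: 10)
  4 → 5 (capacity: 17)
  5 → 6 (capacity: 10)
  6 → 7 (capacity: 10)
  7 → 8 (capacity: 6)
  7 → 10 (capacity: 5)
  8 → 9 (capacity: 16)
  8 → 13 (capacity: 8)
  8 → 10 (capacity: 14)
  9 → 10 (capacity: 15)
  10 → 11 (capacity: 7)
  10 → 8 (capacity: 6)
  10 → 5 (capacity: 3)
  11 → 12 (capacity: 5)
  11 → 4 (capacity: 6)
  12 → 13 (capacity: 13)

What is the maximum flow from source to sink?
Maximum flow = 13

Max flow: 13

Flow assignment:
  0 → 1: 13/13
  1 → 2: 8/18
  1 → 11: 5/7
  2 → 10: 8/11
  5 → 6: 2/10
  6 → 7: 2/10
  7 → 8: 2/6
  8 → 13: 8/8
  10 → 8: 6/6
  10 → 5: 2/3
  11 → 12: 5/5
  12 → 13: 5/13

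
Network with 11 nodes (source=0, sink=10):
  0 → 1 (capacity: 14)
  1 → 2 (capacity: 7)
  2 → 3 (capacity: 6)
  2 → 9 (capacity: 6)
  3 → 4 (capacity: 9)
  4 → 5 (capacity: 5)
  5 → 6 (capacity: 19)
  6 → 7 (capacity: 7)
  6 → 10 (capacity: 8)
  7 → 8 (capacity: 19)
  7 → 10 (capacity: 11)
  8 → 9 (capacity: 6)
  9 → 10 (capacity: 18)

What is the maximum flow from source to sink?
Maximum flow = 7

Max flow: 7

Flow assignment:
  0 → 1: 7/14
  1 → 2: 7/7
  2 → 3: 1/6
  2 → 9: 6/6
  3 → 4: 1/9
  4 → 5: 1/5
  5 → 6: 1/19
  6 → 10: 1/8
  9 → 10: 6/18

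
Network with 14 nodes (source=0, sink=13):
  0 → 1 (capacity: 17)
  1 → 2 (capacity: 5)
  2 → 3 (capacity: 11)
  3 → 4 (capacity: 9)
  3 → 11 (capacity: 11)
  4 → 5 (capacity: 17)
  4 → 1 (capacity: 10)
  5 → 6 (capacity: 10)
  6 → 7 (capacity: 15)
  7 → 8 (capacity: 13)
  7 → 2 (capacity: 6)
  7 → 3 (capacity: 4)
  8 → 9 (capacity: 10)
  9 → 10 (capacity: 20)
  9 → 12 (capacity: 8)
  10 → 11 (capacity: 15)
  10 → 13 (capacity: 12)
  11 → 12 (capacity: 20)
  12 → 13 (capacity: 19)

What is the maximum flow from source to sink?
Maximum flow = 5

Max flow: 5

Flow assignment:
  0 → 1: 5/17
  1 → 2: 5/5
  2 → 3: 5/11
  3 → 11: 5/11
  11 → 12: 5/20
  12 → 13: 5/19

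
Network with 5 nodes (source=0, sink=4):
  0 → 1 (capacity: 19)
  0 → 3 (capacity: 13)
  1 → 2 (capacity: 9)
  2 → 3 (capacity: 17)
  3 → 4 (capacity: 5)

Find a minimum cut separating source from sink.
Min cut value = 5, edges: (3,4)

Min cut value: 5
Partition: S = [0, 1, 2, 3], T = [4]
Cut edges: (3,4)

By max-flow min-cut theorem, max flow = min cut = 5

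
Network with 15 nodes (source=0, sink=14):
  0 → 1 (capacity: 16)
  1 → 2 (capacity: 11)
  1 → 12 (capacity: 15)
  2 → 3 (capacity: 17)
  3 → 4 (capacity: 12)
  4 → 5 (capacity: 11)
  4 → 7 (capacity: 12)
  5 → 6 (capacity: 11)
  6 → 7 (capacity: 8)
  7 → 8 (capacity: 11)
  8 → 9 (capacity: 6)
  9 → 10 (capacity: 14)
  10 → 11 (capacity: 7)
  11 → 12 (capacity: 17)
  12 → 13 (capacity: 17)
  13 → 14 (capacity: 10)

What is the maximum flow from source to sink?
Maximum flow = 10

Max flow: 10

Flow assignment:
  0 → 1: 10/16
  1 → 2: 1/11
  1 → 12: 9/15
  2 → 3: 1/17
  3 → 4: 1/12
  4 → 7: 1/12
  7 → 8: 1/11
  8 → 9: 1/6
  9 → 10: 1/14
  10 → 11: 1/7
  11 → 12: 1/17
  12 → 13: 10/17
  13 → 14: 10/10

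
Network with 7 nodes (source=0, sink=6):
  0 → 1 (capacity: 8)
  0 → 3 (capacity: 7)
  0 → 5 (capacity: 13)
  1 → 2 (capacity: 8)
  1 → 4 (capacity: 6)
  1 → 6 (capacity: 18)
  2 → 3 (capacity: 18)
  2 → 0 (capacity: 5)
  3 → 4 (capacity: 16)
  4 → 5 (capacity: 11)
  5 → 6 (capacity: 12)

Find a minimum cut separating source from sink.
Min cut value = 20, edges: (0,1), (5,6)

Min cut value: 20
Partition: S = [0, 2, 3, 4, 5], T = [1, 6]
Cut edges: (0,1), (5,6)

By max-flow min-cut theorem, max flow = min cut = 20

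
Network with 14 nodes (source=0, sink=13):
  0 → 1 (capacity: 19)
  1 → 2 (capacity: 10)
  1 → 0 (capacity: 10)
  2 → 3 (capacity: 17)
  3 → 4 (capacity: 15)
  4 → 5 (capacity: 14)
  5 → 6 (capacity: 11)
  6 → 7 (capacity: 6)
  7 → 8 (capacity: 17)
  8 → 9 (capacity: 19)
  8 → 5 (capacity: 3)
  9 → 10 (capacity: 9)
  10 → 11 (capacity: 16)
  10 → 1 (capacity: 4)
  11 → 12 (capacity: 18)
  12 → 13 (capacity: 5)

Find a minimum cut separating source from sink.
Min cut value = 5, edges: (12,13)

Min cut value: 5
Partition: S = [0, 1, 2, 3, 4, 5, 6, 7, 8, 9, 10, 11, 12], T = [13]
Cut edges: (12,13)

By max-flow min-cut theorem, max flow = min cut = 5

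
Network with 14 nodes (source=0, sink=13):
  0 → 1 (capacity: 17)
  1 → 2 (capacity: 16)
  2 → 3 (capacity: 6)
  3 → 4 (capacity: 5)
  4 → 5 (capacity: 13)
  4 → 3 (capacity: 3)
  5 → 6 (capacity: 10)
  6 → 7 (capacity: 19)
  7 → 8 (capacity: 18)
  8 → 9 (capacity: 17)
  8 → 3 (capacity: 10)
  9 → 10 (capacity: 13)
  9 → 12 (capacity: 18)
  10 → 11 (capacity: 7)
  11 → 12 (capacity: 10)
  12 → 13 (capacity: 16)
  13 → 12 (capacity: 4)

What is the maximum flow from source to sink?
Maximum flow = 5

Max flow: 5

Flow assignment:
  0 → 1: 5/17
  1 → 2: 5/16
  2 → 3: 5/6
  3 → 4: 5/5
  4 → 5: 5/13
  5 → 6: 5/10
  6 → 7: 5/19
  7 → 8: 5/18
  8 → 9: 5/17
  9 → 12: 5/18
  12 → 13: 5/16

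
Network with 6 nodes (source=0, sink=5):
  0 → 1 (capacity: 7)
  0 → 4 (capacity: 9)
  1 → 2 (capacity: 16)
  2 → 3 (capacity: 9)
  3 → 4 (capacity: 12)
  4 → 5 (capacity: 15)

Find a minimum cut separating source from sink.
Min cut value = 15, edges: (4,5)

Min cut value: 15
Partition: S = [0, 1, 2, 3, 4], T = [5]
Cut edges: (4,5)

By max-flow min-cut theorem, max flow = min cut = 15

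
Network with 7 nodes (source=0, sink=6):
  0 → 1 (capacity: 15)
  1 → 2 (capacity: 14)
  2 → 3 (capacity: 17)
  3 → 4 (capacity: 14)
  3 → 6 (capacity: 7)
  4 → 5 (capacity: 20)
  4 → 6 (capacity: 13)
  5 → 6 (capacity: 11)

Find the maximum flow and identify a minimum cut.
Max flow = 14, Min cut edges: (1,2)

Maximum flow: 14
Minimum cut: (1,2)
Partition: S = [0, 1], T = [2, 3, 4, 5, 6]

Max-flow min-cut theorem verified: both equal 14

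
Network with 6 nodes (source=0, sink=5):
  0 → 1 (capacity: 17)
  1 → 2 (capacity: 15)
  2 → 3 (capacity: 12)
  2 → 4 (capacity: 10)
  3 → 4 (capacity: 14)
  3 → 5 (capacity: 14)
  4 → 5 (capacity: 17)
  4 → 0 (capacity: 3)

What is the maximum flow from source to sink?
Maximum flow = 15

Max flow: 15

Flow assignment:
  0 → 1: 15/17
  1 → 2: 15/15
  2 → 3: 12/12
  2 → 4: 3/10
  3 → 5: 12/14
  4 → 5: 3/17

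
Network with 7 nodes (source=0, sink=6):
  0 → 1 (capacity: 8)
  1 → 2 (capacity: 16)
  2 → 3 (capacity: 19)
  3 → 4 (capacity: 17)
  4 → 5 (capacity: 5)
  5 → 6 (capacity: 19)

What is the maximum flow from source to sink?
Maximum flow = 5

Max flow: 5

Flow assignment:
  0 → 1: 5/8
  1 → 2: 5/16
  2 → 3: 5/19
  3 → 4: 5/17
  4 → 5: 5/5
  5 → 6: 5/19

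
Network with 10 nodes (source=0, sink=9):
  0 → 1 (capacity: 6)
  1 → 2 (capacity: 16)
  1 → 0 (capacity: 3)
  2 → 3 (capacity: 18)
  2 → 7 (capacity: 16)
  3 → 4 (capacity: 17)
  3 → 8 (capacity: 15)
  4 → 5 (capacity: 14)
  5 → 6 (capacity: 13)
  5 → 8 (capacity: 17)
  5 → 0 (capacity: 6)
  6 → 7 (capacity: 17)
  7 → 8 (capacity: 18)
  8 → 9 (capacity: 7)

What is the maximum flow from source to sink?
Maximum flow = 6

Max flow: 6

Flow assignment:
  0 → 1: 6/6
  1 → 2: 6/16
  2 → 3: 6/18
  3 → 8: 6/15
  8 → 9: 6/7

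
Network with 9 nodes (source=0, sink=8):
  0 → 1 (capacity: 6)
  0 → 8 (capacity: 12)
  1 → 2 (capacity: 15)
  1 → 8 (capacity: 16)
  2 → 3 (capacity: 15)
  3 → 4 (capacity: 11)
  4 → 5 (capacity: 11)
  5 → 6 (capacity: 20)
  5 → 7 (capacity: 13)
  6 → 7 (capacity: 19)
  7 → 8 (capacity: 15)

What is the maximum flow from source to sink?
Maximum flow = 18

Max flow: 18

Flow assignment:
  0 → 1: 6/6
  0 → 8: 12/12
  1 → 8: 6/16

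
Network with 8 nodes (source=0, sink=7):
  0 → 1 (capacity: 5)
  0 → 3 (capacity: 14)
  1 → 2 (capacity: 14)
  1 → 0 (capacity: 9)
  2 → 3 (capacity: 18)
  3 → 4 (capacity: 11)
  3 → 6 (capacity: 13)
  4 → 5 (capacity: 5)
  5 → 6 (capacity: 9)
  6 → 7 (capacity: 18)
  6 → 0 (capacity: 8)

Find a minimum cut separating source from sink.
Min cut value = 18, edges: (6,7)

Min cut value: 18
Partition: S = [0, 1, 2, 3, 4, 5, 6], T = [7]
Cut edges: (6,7)

By max-flow min-cut theorem, max flow = min cut = 18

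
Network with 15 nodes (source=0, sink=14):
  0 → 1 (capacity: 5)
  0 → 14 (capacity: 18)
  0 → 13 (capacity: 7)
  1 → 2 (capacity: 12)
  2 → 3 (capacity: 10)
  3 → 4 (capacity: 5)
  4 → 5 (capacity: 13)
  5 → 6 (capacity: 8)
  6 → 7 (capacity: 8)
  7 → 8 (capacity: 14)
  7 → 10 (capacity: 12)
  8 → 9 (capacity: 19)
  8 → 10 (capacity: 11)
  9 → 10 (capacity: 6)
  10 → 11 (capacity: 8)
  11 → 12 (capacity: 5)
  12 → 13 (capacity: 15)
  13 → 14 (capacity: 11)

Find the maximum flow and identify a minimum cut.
Max flow = 29, Min cut edges: (0,14), (13,14)

Maximum flow: 29
Minimum cut: (0,14), (13,14)
Partition: S = [0, 1, 2, 3, 4, 5, 6, 7, 8, 9, 10, 11, 12, 13], T = [14]

Max-flow min-cut theorem verified: both equal 29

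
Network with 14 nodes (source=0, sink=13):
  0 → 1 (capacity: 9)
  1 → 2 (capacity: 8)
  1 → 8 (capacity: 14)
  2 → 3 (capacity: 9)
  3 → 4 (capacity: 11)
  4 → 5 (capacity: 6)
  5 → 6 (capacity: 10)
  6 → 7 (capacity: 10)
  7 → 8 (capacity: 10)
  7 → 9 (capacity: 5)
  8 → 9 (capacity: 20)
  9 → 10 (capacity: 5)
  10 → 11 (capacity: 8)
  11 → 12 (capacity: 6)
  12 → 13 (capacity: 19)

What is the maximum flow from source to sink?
Maximum flow = 5

Max flow: 5

Flow assignment:
  0 → 1: 5/9
  1 → 8: 5/14
  8 → 9: 5/20
  9 → 10: 5/5
  10 → 11: 5/8
  11 → 12: 5/6
  12 → 13: 5/19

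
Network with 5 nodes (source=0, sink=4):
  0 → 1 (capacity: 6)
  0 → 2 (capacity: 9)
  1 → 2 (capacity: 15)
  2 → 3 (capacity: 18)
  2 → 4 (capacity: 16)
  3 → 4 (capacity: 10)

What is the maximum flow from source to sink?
Maximum flow = 15

Max flow: 15

Flow assignment:
  0 → 1: 6/6
  0 → 2: 9/9
  1 → 2: 6/15
  2 → 4: 15/16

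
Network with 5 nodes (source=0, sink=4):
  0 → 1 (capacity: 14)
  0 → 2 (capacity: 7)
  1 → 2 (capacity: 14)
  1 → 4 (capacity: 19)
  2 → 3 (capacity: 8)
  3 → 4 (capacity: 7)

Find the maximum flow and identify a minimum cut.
Max flow = 21, Min cut edges: (0,1), (3,4)

Maximum flow: 21
Minimum cut: (0,1), (3,4)
Partition: S = [0, 2, 3], T = [1, 4]

Max-flow min-cut theorem verified: both equal 21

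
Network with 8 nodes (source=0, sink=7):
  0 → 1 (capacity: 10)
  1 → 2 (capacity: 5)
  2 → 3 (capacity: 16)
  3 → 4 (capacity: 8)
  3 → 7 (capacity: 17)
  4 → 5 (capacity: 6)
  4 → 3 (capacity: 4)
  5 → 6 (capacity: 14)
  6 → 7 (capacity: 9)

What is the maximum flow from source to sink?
Maximum flow = 5

Max flow: 5

Flow assignment:
  0 → 1: 5/10
  1 → 2: 5/5
  2 → 3: 5/16
  3 → 7: 5/17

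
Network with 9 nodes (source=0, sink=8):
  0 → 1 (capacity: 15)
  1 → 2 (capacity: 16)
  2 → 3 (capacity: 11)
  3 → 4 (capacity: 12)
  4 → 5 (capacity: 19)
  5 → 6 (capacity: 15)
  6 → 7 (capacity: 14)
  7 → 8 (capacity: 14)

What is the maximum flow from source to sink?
Maximum flow = 11

Max flow: 11

Flow assignment:
  0 → 1: 11/15
  1 → 2: 11/16
  2 → 3: 11/11
  3 → 4: 11/12
  4 → 5: 11/19
  5 → 6: 11/15
  6 → 7: 11/14
  7 → 8: 11/14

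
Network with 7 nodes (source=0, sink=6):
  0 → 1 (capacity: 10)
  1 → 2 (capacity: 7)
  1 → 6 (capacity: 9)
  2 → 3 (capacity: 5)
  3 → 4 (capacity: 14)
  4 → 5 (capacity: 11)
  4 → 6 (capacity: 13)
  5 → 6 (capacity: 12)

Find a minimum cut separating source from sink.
Min cut value = 10, edges: (0,1)

Min cut value: 10
Partition: S = [0], T = [1, 2, 3, 4, 5, 6]
Cut edges: (0,1)

By max-flow min-cut theorem, max flow = min cut = 10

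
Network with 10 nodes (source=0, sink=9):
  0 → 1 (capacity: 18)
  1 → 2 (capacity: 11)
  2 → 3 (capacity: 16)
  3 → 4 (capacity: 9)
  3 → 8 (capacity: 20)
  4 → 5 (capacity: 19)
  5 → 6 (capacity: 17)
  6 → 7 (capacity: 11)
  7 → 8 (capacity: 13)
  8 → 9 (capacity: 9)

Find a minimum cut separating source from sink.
Min cut value = 9, edges: (8,9)

Min cut value: 9
Partition: S = [0, 1, 2, 3, 4, 5, 6, 7, 8], T = [9]
Cut edges: (8,9)

By max-flow min-cut theorem, max flow = min cut = 9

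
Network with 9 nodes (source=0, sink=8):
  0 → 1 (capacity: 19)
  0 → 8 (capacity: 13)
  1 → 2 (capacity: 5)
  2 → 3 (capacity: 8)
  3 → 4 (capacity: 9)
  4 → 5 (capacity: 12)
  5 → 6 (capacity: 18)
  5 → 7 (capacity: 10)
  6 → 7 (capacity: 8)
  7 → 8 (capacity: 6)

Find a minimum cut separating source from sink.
Min cut value = 18, edges: (0,8), (1,2)

Min cut value: 18
Partition: S = [0, 1], T = [2, 3, 4, 5, 6, 7, 8]
Cut edges: (0,8), (1,2)

By max-flow min-cut theorem, max flow = min cut = 18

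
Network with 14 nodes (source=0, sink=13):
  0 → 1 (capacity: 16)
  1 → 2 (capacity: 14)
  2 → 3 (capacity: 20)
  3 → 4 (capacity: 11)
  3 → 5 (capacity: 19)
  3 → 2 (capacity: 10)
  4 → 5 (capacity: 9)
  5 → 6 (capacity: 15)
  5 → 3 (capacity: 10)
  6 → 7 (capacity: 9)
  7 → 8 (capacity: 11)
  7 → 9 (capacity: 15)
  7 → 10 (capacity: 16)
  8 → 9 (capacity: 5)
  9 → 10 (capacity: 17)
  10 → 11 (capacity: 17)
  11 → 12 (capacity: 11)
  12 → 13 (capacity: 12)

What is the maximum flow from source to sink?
Maximum flow = 9

Max flow: 9

Flow assignment:
  0 → 1: 9/16
  1 → 2: 9/14
  2 → 3: 9/20
  3 → 5: 9/19
  5 → 6: 9/15
  6 → 7: 9/9
  7 → 10: 9/16
  10 → 11: 9/17
  11 → 12: 9/11
  12 → 13: 9/12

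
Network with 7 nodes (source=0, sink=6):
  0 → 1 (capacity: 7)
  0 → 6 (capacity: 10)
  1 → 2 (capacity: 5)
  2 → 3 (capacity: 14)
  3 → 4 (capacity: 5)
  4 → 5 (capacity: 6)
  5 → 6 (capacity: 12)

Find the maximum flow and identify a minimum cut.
Max flow = 15, Min cut edges: (0,6), (3,4)

Maximum flow: 15
Minimum cut: (0,6), (3,4)
Partition: S = [0, 1, 2, 3], T = [4, 5, 6]

Max-flow min-cut theorem verified: both equal 15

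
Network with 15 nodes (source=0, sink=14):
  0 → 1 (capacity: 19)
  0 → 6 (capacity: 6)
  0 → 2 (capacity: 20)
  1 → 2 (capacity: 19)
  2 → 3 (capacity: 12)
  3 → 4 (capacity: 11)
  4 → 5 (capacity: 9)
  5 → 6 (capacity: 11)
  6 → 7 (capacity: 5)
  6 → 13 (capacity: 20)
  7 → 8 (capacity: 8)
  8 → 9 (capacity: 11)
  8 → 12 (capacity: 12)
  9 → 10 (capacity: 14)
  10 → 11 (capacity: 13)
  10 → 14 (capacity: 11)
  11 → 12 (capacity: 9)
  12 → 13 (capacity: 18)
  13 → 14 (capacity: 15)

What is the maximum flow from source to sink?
Maximum flow = 15

Max flow: 15

Flow assignment:
  0 → 6: 6/6
  0 → 2: 9/20
  2 → 3: 9/12
  3 → 4: 9/11
  4 → 5: 9/9
  5 → 6: 9/11
  6 → 13: 15/20
  13 → 14: 15/15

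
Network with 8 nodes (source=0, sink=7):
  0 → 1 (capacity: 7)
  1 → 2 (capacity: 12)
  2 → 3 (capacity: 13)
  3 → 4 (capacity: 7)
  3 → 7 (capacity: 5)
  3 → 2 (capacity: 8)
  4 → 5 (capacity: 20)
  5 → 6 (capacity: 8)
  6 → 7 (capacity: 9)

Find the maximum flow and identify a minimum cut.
Max flow = 7, Min cut edges: (0,1)

Maximum flow: 7
Minimum cut: (0,1)
Partition: S = [0], T = [1, 2, 3, 4, 5, 6, 7]

Max-flow min-cut theorem verified: both equal 7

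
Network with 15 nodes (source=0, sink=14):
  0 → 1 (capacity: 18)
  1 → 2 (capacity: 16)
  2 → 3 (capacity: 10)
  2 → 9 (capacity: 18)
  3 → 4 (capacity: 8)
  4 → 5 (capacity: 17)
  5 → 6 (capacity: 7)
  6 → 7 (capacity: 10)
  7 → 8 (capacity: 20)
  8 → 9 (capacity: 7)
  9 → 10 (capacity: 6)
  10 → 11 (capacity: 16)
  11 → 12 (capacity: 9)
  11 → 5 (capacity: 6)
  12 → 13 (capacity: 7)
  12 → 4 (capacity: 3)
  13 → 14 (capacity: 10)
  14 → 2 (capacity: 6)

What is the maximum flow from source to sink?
Maximum flow = 6

Max flow: 6

Flow assignment:
  0 → 1: 6/18
  1 → 2: 6/16
  2 → 9: 6/18
  9 → 10: 6/6
  10 → 11: 6/16
  11 → 12: 6/9
  12 → 13: 6/7
  13 → 14: 6/10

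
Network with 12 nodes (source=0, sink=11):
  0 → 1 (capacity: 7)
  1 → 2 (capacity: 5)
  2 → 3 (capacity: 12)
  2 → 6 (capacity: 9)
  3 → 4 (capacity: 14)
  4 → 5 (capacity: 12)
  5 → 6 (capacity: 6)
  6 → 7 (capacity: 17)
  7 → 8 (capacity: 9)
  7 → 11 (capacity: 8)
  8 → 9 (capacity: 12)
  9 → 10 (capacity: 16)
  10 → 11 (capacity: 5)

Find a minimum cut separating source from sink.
Min cut value = 5, edges: (1,2)

Min cut value: 5
Partition: S = [0, 1], T = [2, 3, 4, 5, 6, 7, 8, 9, 10, 11]
Cut edges: (1,2)

By max-flow min-cut theorem, max flow = min cut = 5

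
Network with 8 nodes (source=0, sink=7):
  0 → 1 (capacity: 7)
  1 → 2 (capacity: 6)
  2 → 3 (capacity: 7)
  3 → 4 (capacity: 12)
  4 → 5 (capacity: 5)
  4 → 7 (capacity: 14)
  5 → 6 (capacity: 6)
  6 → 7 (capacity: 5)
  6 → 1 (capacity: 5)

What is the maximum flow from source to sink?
Maximum flow = 6

Max flow: 6

Flow assignment:
  0 → 1: 6/7
  1 → 2: 6/6
  2 → 3: 6/7
  3 → 4: 6/12
  4 → 7: 6/14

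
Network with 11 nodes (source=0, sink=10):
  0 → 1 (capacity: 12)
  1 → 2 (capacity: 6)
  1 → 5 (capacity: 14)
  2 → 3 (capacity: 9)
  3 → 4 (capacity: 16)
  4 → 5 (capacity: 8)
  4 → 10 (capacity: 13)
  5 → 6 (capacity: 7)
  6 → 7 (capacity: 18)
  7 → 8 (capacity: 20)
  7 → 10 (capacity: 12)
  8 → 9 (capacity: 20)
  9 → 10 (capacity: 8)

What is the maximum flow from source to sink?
Maximum flow = 12

Max flow: 12

Flow assignment:
  0 → 1: 12/12
  1 → 2: 6/6
  1 → 5: 6/14
  2 → 3: 6/9
  3 → 4: 6/16
  4 → 10: 6/13
  5 → 6: 6/7
  6 → 7: 6/18
  7 → 10: 6/12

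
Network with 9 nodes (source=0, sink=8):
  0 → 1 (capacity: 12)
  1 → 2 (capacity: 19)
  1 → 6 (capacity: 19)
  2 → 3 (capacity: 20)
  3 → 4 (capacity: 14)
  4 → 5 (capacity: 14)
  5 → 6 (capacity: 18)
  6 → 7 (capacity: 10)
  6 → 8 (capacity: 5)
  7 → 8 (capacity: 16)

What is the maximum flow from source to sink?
Maximum flow = 12

Max flow: 12

Flow assignment:
  0 → 1: 12/12
  1 → 6: 12/19
  6 → 7: 7/10
  6 → 8: 5/5
  7 → 8: 7/16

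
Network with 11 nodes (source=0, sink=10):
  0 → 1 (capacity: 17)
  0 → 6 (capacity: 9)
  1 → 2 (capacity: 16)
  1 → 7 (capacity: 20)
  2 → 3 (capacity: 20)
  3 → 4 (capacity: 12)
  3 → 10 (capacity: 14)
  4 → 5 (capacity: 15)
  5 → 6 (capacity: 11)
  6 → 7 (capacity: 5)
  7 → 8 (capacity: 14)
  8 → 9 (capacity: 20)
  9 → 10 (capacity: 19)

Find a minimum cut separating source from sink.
Min cut value = 22, edges: (0,1), (6,7)

Min cut value: 22
Partition: S = [0, 4, 5, 6], T = [1, 2, 3, 7, 8, 9, 10]
Cut edges: (0,1), (6,7)

By max-flow min-cut theorem, max flow = min cut = 22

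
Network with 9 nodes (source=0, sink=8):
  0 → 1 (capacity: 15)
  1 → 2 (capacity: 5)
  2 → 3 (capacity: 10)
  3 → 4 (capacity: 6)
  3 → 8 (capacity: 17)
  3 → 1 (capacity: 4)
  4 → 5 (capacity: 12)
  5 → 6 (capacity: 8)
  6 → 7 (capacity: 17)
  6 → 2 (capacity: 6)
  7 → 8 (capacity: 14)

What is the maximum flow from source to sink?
Maximum flow = 5

Max flow: 5

Flow assignment:
  0 → 1: 5/15
  1 → 2: 5/5
  2 → 3: 5/10
  3 → 8: 5/17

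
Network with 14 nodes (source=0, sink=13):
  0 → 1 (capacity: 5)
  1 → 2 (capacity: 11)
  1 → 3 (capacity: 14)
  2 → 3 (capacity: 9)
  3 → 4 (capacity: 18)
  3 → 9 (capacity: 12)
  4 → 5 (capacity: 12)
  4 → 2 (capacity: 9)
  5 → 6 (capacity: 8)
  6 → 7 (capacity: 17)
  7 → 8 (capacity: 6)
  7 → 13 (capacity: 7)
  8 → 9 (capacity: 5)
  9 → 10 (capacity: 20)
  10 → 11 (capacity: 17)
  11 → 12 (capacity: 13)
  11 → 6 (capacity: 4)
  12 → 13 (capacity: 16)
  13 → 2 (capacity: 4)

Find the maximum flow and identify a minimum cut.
Max flow = 5, Min cut edges: (0,1)

Maximum flow: 5
Minimum cut: (0,1)
Partition: S = [0], T = [1, 2, 3, 4, 5, 6, 7, 8, 9, 10, 11, 12, 13]

Max-flow min-cut theorem verified: both equal 5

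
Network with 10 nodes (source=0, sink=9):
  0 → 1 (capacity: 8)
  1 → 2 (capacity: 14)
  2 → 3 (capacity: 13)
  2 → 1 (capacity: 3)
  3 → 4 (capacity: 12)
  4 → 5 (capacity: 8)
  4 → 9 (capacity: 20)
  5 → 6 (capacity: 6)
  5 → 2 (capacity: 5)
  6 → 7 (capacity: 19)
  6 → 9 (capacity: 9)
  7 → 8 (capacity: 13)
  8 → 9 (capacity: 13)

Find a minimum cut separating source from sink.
Min cut value = 8, edges: (0,1)

Min cut value: 8
Partition: S = [0], T = [1, 2, 3, 4, 5, 6, 7, 8, 9]
Cut edges: (0,1)

By max-flow min-cut theorem, max flow = min cut = 8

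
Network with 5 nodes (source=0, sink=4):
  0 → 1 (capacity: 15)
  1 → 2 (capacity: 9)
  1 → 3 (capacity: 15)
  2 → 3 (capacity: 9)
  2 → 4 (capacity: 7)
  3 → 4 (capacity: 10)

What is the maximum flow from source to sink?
Maximum flow = 15

Max flow: 15

Flow assignment:
  0 → 1: 15/15
  1 → 2: 9/9
  1 → 3: 6/15
  2 → 3: 2/9
  2 → 4: 7/7
  3 → 4: 8/10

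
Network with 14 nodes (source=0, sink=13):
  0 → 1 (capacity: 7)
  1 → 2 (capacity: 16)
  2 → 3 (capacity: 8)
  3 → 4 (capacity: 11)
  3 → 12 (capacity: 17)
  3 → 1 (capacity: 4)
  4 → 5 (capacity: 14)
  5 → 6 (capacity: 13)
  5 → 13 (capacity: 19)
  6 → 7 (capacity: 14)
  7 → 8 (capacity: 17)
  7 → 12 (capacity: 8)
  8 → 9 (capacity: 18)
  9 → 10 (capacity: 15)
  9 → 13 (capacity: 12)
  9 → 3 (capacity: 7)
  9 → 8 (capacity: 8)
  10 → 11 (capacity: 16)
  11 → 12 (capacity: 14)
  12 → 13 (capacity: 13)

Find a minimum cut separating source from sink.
Min cut value = 7, edges: (0,1)

Min cut value: 7
Partition: S = [0], T = [1, 2, 3, 4, 5, 6, 7, 8, 9, 10, 11, 12, 13]
Cut edges: (0,1)

By max-flow min-cut theorem, max flow = min cut = 7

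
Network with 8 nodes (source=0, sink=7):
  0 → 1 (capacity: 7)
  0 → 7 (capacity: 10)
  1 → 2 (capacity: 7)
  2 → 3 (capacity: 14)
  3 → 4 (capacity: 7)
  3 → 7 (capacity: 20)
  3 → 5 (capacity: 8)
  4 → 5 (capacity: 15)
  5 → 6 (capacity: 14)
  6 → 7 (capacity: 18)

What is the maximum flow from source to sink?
Maximum flow = 17

Max flow: 17

Flow assignment:
  0 → 1: 7/7
  0 → 7: 10/10
  1 → 2: 7/7
  2 → 3: 7/14
  3 → 7: 7/20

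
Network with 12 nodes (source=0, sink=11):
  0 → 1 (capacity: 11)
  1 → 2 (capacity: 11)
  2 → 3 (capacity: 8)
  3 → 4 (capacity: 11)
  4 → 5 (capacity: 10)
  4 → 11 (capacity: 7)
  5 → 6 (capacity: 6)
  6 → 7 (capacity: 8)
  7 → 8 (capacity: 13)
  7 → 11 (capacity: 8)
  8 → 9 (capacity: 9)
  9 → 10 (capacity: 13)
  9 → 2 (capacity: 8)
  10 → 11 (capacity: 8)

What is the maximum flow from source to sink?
Maximum flow = 8

Max flow: 8

Flow assignment:
  0 → 1: 8/11
  1 → 2: 8/11
  2 → 3: 8/8
  3 → 4: 8/11
  4 → 5: 1/10
  4 → 11: 7/7
  5 → 6: 1/6
  6 → 7: 1/8
  7 → 11: 1/8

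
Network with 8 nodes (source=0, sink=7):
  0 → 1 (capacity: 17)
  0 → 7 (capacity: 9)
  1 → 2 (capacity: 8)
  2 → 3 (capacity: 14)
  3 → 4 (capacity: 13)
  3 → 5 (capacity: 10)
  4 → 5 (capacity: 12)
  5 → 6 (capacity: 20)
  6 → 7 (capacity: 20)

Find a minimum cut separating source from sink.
Min cut value = 17, edges: (0,7), (1,2)

Min cut value: 17
Partition: S = [0, 1], T = [2, 3, 4, 5, 6, 7]
Cut edges: (0,7), (1,2)

By max-flow min-cut theorem, max flow = min cut = 17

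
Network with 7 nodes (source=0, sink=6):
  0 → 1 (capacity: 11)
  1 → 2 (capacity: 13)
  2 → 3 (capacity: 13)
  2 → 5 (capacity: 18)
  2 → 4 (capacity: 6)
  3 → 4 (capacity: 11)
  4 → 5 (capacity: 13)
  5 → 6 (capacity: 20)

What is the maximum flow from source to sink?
Maximum flow = 11

Max flow: 11

Flow assignment:
  0 → 1: 11/11
  1 → 2: 11/13
  2 → 5: 11/18
  5 → 6: 11/20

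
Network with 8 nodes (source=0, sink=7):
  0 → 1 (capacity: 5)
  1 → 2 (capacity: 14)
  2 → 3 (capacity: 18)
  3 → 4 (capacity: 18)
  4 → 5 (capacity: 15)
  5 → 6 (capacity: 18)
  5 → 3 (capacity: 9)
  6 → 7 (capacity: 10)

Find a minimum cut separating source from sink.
Min cut value = 5, edges: (0,1)

Min cut value: 5
Partition: S = [0], T = [1, 2, 3, 4, 5, 6, 7]
Cut edges: (0,1)

By max-flow min-cut theorem, max flow = min cut = 5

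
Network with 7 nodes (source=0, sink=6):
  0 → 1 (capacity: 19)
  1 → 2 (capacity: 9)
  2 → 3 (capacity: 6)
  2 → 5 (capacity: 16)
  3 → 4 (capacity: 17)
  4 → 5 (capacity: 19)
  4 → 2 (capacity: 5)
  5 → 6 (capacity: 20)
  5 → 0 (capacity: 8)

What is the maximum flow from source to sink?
Maximum flow = 9

Max flow: 9

Flow assignment:
  0 → 1: 9/19
  1 → 2: 9/9
  2 → 5: 9/16
  5 → 6: 9/20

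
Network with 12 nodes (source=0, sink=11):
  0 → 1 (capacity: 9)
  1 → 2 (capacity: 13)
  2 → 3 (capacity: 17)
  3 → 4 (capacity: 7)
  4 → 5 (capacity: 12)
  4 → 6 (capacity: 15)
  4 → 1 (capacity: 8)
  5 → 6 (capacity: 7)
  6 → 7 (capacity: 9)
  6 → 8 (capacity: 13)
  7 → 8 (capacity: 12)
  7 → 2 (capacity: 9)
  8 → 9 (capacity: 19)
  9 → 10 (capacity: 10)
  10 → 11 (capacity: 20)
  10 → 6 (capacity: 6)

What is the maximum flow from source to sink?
Maximum flow = 7

Max flow: 7

Flow assignment:
  0 → 1: 7/9
  1 → 2: 7/13
  2 → 3: 7/17
  3 → 4: 7/7
  4 → 6: 7/15
  6 → 8: 7/13
  8 → 9: 7/19
  9 → 10: 7/10
  10 → 11: 7/20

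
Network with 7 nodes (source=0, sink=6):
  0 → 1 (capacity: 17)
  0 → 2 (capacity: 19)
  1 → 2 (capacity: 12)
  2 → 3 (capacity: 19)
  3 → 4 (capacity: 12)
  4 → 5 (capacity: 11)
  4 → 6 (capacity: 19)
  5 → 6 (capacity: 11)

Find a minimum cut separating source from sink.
Min cut value = 12, edges: (3,4)

Min cut value: 12
Partition: S = [0, 1, 2, 3], T = [4, 5, 6]
Cut edges: (3,4)

By max-flow min-cut theorem, max flow = min cut = 12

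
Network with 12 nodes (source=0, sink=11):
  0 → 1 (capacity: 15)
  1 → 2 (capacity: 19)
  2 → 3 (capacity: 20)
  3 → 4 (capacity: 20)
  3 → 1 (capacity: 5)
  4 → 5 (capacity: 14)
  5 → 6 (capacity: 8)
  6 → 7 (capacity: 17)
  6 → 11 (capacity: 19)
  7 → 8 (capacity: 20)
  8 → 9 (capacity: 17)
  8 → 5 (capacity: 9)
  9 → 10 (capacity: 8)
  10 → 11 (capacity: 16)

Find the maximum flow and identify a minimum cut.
Max flow = 8, Min cut edges: (5,6)

Maximum flow: 8
Minimum cut: (5,6)
Partition: S = [0, 1, 2, 3, 4, 5], T = [6, 7, 8, 9, 10, 11]

Max-flow min-cut theorem verified: both equal 8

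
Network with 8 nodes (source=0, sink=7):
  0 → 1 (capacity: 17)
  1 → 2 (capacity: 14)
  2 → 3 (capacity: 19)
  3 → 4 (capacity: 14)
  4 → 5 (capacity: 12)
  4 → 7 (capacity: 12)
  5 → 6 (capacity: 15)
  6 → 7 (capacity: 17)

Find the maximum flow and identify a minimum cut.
Max flow = 14, Min cut edges: (3,4)

Maximum flow: 14
Minimum cut: (3,4)
Partition: S = [0, 1, 2, 3], T = [4, 5, 6, 7]

Max-flow min-cut theorem verified: both equal 14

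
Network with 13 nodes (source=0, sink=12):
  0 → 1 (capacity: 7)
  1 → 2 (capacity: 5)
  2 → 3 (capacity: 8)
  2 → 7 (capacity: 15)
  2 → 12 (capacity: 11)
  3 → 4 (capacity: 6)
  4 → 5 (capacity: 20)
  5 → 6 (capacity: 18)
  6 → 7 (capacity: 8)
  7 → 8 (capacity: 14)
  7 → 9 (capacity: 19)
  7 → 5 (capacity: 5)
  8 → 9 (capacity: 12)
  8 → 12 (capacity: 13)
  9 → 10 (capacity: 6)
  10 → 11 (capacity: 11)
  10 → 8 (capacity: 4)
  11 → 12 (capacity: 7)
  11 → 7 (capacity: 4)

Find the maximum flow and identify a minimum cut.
Max flow = 5, Min cut edges: (1,2)

Maximum flow: 5
Minimum cut: (1,2)
Partition: S = [0, 1], T = [2, 3, 4, 5, 6, 7, 8, 9, 10, 11, 12]

Max-flow min-cut theorem verified: both equal 5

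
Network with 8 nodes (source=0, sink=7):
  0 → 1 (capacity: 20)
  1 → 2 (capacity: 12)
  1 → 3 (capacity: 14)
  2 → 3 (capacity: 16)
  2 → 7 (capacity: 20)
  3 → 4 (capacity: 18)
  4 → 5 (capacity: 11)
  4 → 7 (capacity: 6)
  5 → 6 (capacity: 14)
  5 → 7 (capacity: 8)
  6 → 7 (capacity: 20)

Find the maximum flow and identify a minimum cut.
Max flow = 20, Min cut edges: (0,1)

Maximum flow: 20
Minimum cut: (0,1)
Partition: S = [0], T = [1, 2, 3, 4, 5, 6, 7]

Max-flow min-cut theorem verified: both equal 20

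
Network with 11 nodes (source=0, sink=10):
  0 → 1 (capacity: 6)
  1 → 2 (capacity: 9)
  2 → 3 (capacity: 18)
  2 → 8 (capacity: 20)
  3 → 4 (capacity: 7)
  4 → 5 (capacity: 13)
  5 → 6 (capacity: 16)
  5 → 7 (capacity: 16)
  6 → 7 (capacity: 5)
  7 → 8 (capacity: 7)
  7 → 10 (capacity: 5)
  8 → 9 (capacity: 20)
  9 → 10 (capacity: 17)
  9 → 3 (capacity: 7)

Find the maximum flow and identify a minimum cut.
Max flow = 6, Min cut edges: (0,1)

Maximum flow: 6
Minimum cut: (0,1)
Partition: S = [0], T = [1, 2, 3, 4, 5, 6, 7, 8, 9, 10]

Max-flow min-cut theorem verified: both equal 6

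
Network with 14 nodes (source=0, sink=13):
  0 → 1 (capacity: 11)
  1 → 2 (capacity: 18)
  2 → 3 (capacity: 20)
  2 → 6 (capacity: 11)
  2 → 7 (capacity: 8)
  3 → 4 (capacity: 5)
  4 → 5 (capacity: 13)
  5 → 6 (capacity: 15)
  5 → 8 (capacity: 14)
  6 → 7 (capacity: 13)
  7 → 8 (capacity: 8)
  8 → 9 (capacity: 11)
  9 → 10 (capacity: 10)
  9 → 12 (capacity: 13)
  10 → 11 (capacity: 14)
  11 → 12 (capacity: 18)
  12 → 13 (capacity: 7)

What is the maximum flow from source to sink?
Maximum flow = 7

Max flow: 7

Flow assignment:
  0 → 1: 7/11
  1 → 2: 7/18
  2 → 3: 3/20
  2 → 7: 4/8
  3 → 4: 3/5
  4 → 5: 3/13
  5 → 8: 3/14
  7 → 8: 4/8
  8 → 9: 7/11
  9 → 12: 7/13
  12 → 13: 7/7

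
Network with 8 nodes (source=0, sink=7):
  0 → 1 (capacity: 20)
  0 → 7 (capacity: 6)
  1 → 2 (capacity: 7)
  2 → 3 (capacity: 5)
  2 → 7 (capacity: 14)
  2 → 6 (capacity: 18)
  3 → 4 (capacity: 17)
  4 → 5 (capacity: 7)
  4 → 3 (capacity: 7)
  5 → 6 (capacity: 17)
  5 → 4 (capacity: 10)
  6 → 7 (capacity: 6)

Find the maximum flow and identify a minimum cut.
Max flow = 13, Min cut edges: (0,7), (1,2)

Maximum flow: 13
Minimum cut: (0,7), (1,2)
Partition: S = [0, 1], T = [2, 3, 4, 5, 6, 7]

Max-flow min-cut theorem verified: both equal 13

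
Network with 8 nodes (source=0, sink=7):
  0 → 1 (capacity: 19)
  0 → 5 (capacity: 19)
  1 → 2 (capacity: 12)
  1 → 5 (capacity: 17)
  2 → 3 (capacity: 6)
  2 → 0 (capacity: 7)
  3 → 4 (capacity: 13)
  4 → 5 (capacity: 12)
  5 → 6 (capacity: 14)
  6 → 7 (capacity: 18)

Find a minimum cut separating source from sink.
Min cut value = 14, edges: (5,6)

Min cut value: 14
Partition: S = [0, 1, 2, 3, 4, 5], T = [6, 7]
Cut edges: (5,6)

By max-flow min-cut theorem, max flow = min cut = 14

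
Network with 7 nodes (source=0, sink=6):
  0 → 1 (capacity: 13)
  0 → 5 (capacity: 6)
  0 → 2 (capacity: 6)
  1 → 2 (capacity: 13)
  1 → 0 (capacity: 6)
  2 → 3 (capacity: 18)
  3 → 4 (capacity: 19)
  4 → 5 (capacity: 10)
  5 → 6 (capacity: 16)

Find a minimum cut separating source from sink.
Min cut value = 16, edges: (5,6)

Min cut value: 16
Partition: S = [0, 1, 2, 3, 4, 5], T = [6]
Cut edges: (5,6)

By max-flow min-cut theorem, max flow = min cut = 16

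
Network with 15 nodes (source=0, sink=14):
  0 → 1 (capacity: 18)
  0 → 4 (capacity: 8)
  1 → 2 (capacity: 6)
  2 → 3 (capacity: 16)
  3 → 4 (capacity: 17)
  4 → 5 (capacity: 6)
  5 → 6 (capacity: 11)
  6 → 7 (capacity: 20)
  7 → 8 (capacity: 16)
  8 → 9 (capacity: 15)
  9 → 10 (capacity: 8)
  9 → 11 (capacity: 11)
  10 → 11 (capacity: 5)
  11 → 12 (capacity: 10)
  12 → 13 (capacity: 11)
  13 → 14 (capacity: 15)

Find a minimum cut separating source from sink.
Min cut value = 6, edges: (4,5)

Min cut value: 6
Partition: S = [0, 1, 2, 3, 4], T = [5, 6, 7, 8, 9, 10, 11, 12, 13, 14]
Cut edges: (4,5)

By max-flow min-cut theorem, max flow = min cut = 6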